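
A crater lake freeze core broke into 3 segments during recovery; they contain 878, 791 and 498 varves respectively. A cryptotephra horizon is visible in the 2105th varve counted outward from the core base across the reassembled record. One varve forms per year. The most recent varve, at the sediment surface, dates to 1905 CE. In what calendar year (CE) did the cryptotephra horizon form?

1843 CE

Total varves = 878 + 791 + 498 = 2167.
The cryptotephra horizon sits at varve 2105 from the core base, so 2167 − 2105 = 62 varves formed after it.
The varve at the sediment surface is 1905 CE, so the cryptotephra horizon dates to 1905 − 62 = 1843 CE.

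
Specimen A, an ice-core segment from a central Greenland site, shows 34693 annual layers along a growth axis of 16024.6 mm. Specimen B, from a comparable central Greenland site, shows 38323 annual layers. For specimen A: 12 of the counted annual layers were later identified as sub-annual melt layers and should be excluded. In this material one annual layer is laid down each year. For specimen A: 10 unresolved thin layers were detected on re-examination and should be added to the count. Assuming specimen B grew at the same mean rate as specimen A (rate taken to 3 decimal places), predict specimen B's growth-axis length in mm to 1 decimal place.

17705.2 mm

Specimen A: adjusted count: 34693 − 12 + 10 = 34691 annual layers.
A: Extension rate ≈ 16024.6 / 34691 = 0.462 mm/year.
For B, 0.462 mm/year × 38323 years = 17705.2 mm.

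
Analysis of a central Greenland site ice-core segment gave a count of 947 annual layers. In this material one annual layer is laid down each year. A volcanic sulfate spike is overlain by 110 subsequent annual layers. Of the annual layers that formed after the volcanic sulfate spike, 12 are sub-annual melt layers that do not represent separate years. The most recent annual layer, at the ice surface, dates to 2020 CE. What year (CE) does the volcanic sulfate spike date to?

110 annual layers post-date the volcanic sulfate spike.
110 − 12 false = 98 true annual layers after the volcanic sulfate spike.
2020 − 98 = 1922 CE.

1922 CE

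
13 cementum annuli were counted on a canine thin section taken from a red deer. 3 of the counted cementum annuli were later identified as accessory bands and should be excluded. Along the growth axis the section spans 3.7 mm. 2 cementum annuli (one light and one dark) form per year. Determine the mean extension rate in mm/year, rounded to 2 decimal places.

After corrections the count is 13 − 3 = 10 cementum annuli.
10 cementum annuli at 2 per year is 10 / 2 = 5 years.
Extension rate ≈ 3.7 / 5 = 0.74 mm/year.

0.74 mm/year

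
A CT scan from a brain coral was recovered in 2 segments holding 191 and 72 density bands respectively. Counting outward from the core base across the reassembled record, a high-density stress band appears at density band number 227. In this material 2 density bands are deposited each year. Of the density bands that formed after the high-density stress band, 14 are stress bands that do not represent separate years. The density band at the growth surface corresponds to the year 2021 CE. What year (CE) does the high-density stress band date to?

Total density bands = 191 + 72 = 263.
The high-density stress band sits at density band 227 from the core base, so 263 − 227 = 36 density bands formed after it.
36 − 14 false = 22 true density bands after the high-density stress band.
Dividing by 2 density bands per year: 22 / 2 = 11 years.
The density band at the growth surface is 2021 CE, so the high-density stress band dates to 2021 − 11 = 2010 CE.

2010 CE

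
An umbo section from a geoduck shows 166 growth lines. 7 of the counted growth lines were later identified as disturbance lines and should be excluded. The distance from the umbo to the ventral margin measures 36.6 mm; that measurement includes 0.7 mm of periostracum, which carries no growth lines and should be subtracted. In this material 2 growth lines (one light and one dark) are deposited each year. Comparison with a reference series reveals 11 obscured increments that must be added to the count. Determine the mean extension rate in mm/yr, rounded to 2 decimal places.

0.42 mm/yr

Correcting the raw count gives 166 − 7 + 11 = 170 true growth lines.
Dividing by 2 growth lines per year: 170 / 2 = 85 years.
The growth record spans 36.6 − 0.7 = 35.9 mm.
Mean rate = 35.9 mm / 85 years ≈ 0.42 mm/yr.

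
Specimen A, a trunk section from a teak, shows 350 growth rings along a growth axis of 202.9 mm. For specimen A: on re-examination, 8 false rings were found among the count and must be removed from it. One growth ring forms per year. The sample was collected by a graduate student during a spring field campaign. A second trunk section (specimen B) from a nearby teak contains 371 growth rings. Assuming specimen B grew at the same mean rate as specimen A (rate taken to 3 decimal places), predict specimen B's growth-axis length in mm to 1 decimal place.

220.0 mm

Specimen A: true growth ring count = 350 − 8 = 342.
A: 202.9 mm over 342 years gives 202.9 / 342 ≈ 0.593 mm/yr.
B's length ≈ 0.593 × 371 = 220.0 mm.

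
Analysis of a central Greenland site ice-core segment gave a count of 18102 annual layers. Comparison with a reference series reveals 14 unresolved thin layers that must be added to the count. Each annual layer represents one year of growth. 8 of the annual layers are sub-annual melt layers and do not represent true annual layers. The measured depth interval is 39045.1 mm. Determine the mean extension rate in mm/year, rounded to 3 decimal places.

Correcting the raw count gives 18102 − 8 + 14 = 18108 true annual layers.
Extension rate ≈ 39045.1 / 18108 = 2.156 mm/year.

2.156 mm/year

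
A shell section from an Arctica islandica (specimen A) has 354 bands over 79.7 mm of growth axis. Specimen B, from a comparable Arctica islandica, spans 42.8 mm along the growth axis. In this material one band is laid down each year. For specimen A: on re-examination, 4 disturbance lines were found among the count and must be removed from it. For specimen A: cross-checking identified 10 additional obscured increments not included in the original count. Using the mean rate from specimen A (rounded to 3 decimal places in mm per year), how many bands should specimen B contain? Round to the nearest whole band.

194 bands

Specimen A: adjusted count: 354 − 4 + 10 = 360 bands.
A: Mean rate = 79.7 mm / 360 years ≈ 0.221 mm per year.
Specimen B: 42.8 mm / 0.221 mm per year = 193.67 years ≈ 194 bands.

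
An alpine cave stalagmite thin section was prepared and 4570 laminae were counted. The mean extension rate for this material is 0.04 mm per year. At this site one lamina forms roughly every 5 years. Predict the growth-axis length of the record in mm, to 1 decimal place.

4570 laminae at 5 years each span 4570 × 5 = 22850 years.
22850 years at 0.04 mm/year gives 0.04 × 22850 = 914.0 mm.

914.0 mm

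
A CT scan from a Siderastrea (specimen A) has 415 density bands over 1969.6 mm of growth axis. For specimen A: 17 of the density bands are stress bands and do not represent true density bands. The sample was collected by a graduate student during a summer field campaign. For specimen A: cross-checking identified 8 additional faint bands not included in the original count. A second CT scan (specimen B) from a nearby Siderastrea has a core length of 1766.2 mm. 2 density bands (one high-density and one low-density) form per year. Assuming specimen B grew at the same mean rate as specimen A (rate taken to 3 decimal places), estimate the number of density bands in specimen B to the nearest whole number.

Specimen A: adjusted count: 415 − 17 + 8 = 406 density bands.
Specimen A: dividing by 2 density bands per year: 406 / 2 = 203 years.
A: Extension rate ≈ 1969.6 / 203 = 9.702 mm per year.
Specimen B: 1766.2 mm / 9.702 mm per year = 182.04 years; at 2 density bands per year that is 182.04 × 2 ≈ 364 density bands.

364 density bands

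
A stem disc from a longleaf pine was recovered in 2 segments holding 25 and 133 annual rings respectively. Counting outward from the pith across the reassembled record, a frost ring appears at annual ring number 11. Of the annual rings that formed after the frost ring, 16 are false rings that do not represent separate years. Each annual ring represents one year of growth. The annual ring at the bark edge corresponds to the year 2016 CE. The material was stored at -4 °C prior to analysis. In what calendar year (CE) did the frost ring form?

Total annual rings = 25 + 133 = 158.
The frost ring sits at annual ring 11 from the pith, so 158 − 11 = 147 annual rings formed after it.
Removing the 16 false annual rings leaves 147 − 16 = 131 true annual rings beyond the frost ring.
2016 − 131 = 1885 CE.

1885 CE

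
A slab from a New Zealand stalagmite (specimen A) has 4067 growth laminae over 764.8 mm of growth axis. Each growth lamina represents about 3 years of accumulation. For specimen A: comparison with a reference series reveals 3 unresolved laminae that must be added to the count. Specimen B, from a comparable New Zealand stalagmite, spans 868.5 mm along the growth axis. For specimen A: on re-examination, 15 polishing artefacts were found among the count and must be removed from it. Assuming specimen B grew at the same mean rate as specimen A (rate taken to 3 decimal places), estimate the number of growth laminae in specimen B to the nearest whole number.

4595 growth laminae

Specimen A: true growth lamina count = 4067 − 15 + 3 = 4055.
Specimen A: 4055 growth laminae at 3 years each span 4055 × 3 = 12165 years.
A: Extension rate ≈ 764.8 / 12165 = 0.063 mm/year.
B spans 868.5 / 0.063 = 13785.71 years; at 3 years per growth lamina that is 13785.71 / 3 ≈ 4595 growth laminae.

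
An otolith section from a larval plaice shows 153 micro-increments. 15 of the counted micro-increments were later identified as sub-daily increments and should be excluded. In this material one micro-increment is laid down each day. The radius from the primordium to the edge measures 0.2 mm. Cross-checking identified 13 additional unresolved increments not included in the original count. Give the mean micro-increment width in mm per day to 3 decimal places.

0.001 mm per day

True micro-increment count = 153 − 15 + 13 = 151.
Extension rate ≈ 0.2 / 151 = 0.001 mm per day.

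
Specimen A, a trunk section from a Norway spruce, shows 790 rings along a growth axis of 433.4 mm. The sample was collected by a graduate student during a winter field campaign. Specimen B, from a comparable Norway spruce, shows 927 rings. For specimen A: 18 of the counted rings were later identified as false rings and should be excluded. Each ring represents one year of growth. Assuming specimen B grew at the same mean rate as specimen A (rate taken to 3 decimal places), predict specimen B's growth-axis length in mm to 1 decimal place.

520.0 mm

Specimen A: correcting the raw count gives 790 − 18 = 772 true rings.
A: Extension rate ≈ 433.4 / 772 = 0.561 mm/year.
For B, 0.561 mm/year × 927 years = 520.0 mm.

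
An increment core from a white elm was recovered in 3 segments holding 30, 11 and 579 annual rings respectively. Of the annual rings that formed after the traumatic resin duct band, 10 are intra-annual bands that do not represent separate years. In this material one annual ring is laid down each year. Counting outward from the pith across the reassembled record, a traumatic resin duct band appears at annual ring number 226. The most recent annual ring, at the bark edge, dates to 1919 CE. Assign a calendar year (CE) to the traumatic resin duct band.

1535 CE

Total annual rings = 30 + 11 + 579 = 620.
The traumatic resin duct band sits at annual ring 226 from the pith, so 620 − 226 = 394 annual rings formed after it.
Removing the 10 false annual rings leaves 394 − 10 = 384 true annual rings beyond the traumatic resin duct band.
The annual ring at the bark edge is 1919 CE, so the traumatic resin duct band dates to 1919 − 384 = 1535 CE.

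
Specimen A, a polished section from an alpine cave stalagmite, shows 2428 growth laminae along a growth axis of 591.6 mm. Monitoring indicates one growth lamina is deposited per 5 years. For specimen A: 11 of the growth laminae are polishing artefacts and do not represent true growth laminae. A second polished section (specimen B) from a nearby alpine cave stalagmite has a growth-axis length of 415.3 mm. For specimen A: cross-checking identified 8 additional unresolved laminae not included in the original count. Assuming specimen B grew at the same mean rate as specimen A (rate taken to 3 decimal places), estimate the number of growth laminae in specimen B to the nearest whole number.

1695 growth laminae

Specimen A: after corrections the count is 2428 − 11 + 8 = 2425 growth laminae.
Specimen A: 2425 growth laminae at 5 years each span 2425 × 5 = 12125 years.
A: Extension rate ≈ 591.6 / 12125 = 0.049 mm/yr.
For B, 415.3 / 0.049 = 8475.51 years; at 5 years per growth lamina that is 8475.51 / 5 ≈ 1695 growth laminae.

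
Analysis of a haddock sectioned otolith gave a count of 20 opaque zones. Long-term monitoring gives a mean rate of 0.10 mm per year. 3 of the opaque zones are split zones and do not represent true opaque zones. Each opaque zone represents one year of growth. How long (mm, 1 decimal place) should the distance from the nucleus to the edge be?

Correcting the raw count gives 20 − 3 = 17 true opaque zones.
Predicted length = 0.10 mm/year × 17 years = 1.7 mm.

1.7 mm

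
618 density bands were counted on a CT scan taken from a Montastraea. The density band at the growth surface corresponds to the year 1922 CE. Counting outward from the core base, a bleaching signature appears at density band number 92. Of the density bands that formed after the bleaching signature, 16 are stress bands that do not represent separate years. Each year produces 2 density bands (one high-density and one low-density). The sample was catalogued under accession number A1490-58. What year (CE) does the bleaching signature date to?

618 − 92 = 526 density bands lie beyond the bleaching signature toward the growth surface.
Removing the 16 false density bands leaves 526 − 16 = 510 true density bands beyond the bleaching signature.
Dividing by 2 density bands per year: 510 / 2 = 255 years.
The density band at the growth surface is 1922 CE, so the bleaching signature dates to 1922 − 255 = 1667 CE.

1667 CE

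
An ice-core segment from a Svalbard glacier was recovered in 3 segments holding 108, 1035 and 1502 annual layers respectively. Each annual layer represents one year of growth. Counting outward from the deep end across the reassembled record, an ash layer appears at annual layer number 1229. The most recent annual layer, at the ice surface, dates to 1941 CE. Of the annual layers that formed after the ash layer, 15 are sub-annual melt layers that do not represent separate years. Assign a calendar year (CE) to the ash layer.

Total annual layers = 108 + 1035 + 1502 = 2645.
2645 − 1229 = 1416 annual layers lie beyond the ash layer toward the ice surface.
Excluding 15 false annual layers: 1416 − 15 = 1401.
1941 − 1401 = 540 CE.

540 CE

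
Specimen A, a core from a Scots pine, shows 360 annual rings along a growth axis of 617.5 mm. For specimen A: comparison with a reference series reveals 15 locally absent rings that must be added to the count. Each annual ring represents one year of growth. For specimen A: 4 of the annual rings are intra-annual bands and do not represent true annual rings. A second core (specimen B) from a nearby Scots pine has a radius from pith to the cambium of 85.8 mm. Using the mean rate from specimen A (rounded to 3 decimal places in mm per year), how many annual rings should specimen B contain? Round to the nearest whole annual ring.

52 annual rings

Specimen A: adjusted count: 360 − 4 + 15 = 371 annual rings.
A: Mean rate = 617.5 mm / 371 years ≈ 1.664 mm/year.
B spans 85.8 / 1.664 = 51.56 years ≈ 52 annual rings.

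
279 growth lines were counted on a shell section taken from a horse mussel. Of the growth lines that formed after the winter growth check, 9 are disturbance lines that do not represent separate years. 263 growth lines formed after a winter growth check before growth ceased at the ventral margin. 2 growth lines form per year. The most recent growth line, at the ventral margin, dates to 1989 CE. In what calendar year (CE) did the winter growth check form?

There are 263 growth lines younger than the winter growth check.
263 − 9 false = 254 true growth lines after the winter growth check.
Dividing by 2 growth lines per year: 254 / 2 = 127 years.
The growth line at the ventral margin is 1989 CE, so the winter growth check dates to 1989 − 127 = 1862 CE.

1862 CE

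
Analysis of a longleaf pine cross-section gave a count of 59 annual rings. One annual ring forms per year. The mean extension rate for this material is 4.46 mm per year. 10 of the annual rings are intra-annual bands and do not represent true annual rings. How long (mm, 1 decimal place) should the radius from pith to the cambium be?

218.5 mm

Correcting the raw count gives 59 − 10 = 49 true annual rings.
Predicted length = 4.46 mm/year × 49 years = 218.5 mm.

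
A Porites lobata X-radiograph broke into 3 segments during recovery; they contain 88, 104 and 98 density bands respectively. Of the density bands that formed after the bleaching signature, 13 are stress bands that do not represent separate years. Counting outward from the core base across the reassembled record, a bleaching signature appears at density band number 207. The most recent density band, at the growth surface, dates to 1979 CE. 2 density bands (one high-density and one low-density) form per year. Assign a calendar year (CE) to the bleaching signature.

Total density bands = 88 + 104 + 98 = 290.
Between density band 207 and the growth surface there are 290 − 207 = 83 density bands.
83 − 13 false = 70 true density bands after the bleaching signature.
70 density bands at 2 per year is 70 / 2 = 35 years.
Counting back 35 years from 1979 CE places the bleaching signature in 1979 − 35 = 1944 CE.

1944 CE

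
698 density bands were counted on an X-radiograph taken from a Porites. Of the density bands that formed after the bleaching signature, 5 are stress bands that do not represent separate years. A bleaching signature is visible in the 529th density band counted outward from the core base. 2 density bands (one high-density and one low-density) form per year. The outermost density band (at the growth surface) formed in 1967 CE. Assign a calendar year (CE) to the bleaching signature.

Between density band 529 and the growth surface there are 698 − 529 = 169 density bands.
Excluding 5 false density bands: 169 − 5 = 164.
Dividing by 2 density bands per year: 164 / 2 = 82 years.
Counting back 82 years from 1967 CE places the bleaching signature in 1967 − 82 = 1885 CE.

1885 CE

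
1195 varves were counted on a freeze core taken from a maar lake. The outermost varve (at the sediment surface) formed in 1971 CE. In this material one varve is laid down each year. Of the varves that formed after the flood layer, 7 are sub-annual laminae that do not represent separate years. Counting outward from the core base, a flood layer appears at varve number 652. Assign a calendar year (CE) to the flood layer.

The flood layer sits at varve 652 from the core base, so 1195 − 652 = 543 varves formed after it.
Excluding 7 false varves: 543 − 7 = 536.
The varve at the sediment surface is 1971 CE, so the flood layer dates to 1971 − 536 = 1435 CE.

1435 CE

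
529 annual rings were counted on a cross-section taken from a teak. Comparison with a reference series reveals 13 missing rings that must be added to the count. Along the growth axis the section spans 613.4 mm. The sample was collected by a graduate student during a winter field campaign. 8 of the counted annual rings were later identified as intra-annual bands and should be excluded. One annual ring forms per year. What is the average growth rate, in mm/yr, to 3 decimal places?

True annual ring count = 529 − 8 + 13 = 534.
Mean rate = 613.4 mm / 534 years ≈ 1.149 mm/yr.

1.149 mm/yr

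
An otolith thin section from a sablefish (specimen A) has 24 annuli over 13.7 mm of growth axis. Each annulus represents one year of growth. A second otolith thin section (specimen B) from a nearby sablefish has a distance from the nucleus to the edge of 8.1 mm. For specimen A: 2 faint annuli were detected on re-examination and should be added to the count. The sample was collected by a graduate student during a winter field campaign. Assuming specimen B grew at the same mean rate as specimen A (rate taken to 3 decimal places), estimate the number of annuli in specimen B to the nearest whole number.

15 annuli

Specimen A: adjusted count: 24 + 2 = 26 annuli.
A: 13.7 mm over 26 years gives 13.7 / 26 ≈ 0.527 mm/yr.
For B, 8.1 / 0.527 = 15.37 years ≈ 15 annuli.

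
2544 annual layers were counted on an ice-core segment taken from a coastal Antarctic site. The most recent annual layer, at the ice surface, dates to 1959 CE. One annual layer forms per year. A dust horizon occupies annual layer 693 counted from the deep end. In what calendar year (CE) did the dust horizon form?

The dust horizon sits at annual layer 693 from the deep end, so 2544 − 693 = 1851 annual layers formed after it.
The annual layer at the ice surface is 1959 CE, so the dust horizon dates to 1959 − 1851 = 108 CE.

108 CE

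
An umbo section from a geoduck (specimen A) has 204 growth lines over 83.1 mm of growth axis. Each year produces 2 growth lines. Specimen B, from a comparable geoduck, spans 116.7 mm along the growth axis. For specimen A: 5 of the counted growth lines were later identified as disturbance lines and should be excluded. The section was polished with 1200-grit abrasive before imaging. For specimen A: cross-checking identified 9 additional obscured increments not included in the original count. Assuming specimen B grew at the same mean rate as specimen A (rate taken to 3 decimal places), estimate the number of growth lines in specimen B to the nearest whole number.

Specimen A: correcting the raw count gives 204 − 5 + 9 = 208 true growth lines.
Specimen A: dividing by 2 growth lines per year: 208 / 2 = 104 years.
A: Mean rate = 83.1 mm / 104 years ≈ 0.799 mm/yr.
For B, 116.7 / 0.799 = 146.06 years; at 2 growth lines per year that is 146.06 × 2 ≈ 292 growth lines.

292 growth lines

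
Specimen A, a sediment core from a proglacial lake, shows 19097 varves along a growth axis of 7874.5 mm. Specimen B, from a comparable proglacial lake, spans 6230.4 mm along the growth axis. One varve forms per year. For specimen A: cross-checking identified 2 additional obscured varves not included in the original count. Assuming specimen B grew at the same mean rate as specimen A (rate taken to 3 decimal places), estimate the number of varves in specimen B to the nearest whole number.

15122 varves

Specimen A: true varve count = 19097 + 2 = 19099.
A: Mean rate = 7874.5 mm / 19099 years ≈ 0.412 mm/year.
Specimen B: 6230.4 mm / 0.412 mm per year = 15122.33 years ≈ 15122 varves.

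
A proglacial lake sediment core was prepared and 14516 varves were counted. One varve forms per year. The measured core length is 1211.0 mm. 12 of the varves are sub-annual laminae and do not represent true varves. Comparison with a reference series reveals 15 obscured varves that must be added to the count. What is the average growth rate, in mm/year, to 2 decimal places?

0.08 mm/year

Adjusted count: 14516 − 12 + 15 = 14519 varves.
Mean rate = 1211.0 mm / 14519 years ≈ 0.08 mm/year.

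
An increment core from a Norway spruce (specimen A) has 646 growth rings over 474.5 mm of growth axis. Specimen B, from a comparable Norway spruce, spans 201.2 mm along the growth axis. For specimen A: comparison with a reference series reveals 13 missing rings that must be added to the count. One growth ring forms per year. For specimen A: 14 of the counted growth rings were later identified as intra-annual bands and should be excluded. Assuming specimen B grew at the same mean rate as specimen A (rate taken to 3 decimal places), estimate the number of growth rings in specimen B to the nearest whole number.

Specimen A: adjusted count: 646 − 14 + 13 = 645 growth rings.
A: Mean rate = 474.5 mm / 645 years ≈ 0.736 mm per year.
B spans 201.2 / 0.736 = 273.37 years ≈ 273 growth rings.

273 growth rings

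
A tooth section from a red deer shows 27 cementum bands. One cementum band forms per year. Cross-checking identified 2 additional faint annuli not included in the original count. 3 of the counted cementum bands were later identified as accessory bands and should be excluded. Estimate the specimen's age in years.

Correcting the raw count gives 27 − 3 + 2 = 26 true cementum bands.
With a one-to-one cementum band periodicity this is 26 years.

26 years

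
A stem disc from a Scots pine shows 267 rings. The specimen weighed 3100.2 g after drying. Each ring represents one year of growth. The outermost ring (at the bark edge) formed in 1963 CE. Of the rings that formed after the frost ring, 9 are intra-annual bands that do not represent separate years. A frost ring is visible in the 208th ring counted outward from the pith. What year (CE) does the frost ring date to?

The frost ring sits at ring 208 from the pith, so 267 − 208 = 59 rings formed after it.
59 − 9 false = 50 true rings after the frost ring.
Counting back 50 years from 1963 CE places the frost ring in 1963 − 50 = 1913 CE.

1913 CE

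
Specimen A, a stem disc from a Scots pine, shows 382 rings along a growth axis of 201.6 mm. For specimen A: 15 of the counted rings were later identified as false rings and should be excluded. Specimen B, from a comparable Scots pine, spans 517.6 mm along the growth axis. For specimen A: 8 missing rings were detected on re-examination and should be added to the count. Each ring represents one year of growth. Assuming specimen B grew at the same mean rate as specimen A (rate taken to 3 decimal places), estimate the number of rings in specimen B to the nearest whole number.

Specimen A: true ring count = 382 − 15 + 8 = 375.
A: Mean rate = 201.6 mm / 375 years ≈ 0.538 mm per year.
Specimen B: 517.6 mm / 0.538 mm per year = 962.08 years ≈ 962 rings.

962 rings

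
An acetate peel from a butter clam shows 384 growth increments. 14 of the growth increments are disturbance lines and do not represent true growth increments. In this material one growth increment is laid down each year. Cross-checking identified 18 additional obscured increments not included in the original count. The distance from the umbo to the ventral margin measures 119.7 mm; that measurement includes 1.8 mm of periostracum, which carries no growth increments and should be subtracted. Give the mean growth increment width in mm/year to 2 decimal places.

0.30 mm/year

True growth increment count = 384 − 14 + 18 = 388.
The growth record spans 119.7 − 1.8 = 117.9 mm.
Mean rate = 117.9 mm / 388 years ≈ 0.30 mm/year.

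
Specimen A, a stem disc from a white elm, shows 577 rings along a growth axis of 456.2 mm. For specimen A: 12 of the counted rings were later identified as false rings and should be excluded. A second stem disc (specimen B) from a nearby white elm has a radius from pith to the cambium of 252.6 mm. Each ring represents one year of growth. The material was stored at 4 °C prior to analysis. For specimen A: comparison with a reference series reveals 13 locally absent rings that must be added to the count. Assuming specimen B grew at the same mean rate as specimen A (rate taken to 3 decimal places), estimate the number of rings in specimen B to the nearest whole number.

Specimen A: correcting the raw count gives 577 − 12 + 13 = 578 true rings.
A: Mean rate = 456.2 mm / 578 years ≈ 0.789 mm/year.
B spans 252.6 / 0.789 = 320.15 years ≈ 320 rings.

320 rings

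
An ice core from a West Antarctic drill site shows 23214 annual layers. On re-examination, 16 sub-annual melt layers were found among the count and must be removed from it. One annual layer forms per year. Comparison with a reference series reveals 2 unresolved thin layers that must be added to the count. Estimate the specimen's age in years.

Correcting the raw count gives 23214 − 16 + 2 = 23200 true annual layers.
At one annual layer per year, that is 23200 years.

23200 years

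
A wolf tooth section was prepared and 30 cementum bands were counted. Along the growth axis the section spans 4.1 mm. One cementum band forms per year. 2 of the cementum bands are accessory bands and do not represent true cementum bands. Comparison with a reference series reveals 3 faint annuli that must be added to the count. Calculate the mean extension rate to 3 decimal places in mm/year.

Correcting the raw count gives 30 − 2 + 3 = 31 true cementum bands.
Mean rate = 4.1 mm / 31 years ≈ 0.132 mm/year.

0.132 mm/year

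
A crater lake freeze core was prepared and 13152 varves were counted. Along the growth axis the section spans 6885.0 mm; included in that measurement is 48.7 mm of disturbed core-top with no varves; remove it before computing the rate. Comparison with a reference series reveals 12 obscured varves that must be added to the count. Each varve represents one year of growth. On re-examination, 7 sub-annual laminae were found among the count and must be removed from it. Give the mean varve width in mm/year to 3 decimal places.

True varve count = 13152 − 7 + 12 = 13157.
The growth record spans 6885.0 − 48.7 = 6836.3 mm.
Extension rate ≈ 6836.3 / 13157 = 0.520 mm/year.

0.520 mm/year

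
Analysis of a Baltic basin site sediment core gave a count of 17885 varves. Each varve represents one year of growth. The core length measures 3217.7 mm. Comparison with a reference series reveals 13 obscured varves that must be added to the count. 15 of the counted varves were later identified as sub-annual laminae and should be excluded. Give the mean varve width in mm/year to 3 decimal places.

0.180 mm/year

True varve count = 17885 − 15 + 13 = 17883.
Mean rate = 3217.7 mm / 17883 years ≈ 0.180 mm/year.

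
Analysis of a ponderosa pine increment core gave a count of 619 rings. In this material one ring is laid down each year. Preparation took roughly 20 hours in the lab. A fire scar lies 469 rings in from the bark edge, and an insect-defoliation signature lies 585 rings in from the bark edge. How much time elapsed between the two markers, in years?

116 years

The two markers are separated by 585 − 469 = 116 rings.
At one ring per year, 116 years elapsed between them.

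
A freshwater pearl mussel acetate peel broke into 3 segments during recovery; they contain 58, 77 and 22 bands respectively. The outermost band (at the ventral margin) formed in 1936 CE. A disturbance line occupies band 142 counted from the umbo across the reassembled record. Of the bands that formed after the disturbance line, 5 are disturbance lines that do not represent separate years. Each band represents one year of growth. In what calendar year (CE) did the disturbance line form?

1926 CE

Total bands = 58 + 77 + 22 = 157.
The disturbance line sits at band 142 from the umbo, so 157 − 142 = 15 bands formed after it.
Excluding 5 false bands: 15 − 5 = 10.
1936 − 10 = 1926 CE.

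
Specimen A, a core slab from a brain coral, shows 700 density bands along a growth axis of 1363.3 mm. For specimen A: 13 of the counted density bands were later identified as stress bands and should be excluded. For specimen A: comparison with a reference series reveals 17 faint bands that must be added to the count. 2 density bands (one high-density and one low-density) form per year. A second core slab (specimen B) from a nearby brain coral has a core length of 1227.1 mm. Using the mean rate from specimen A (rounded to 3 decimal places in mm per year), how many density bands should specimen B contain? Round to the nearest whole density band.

634 density bands

Specimen A: after corrections the count is 700 − 13 + 17 = 704 density bands.
Specimen A: dividing by 2 density bands per year: 704 / 2 = 352 years.
A: Extension rate ≈ 1363.3 / 352 = 3.873 mm/year.
For B, 1227.1 / 3.873 = 316.83 years; at 2 density bands per year that is 316.83 × 2 ≈ 634 density bands.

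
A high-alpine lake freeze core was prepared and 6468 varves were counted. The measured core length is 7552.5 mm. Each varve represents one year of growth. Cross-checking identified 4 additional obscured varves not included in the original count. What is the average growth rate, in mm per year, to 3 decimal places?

Correcting the raw count gives 6468 + 4 = 6472 true varves.
7552.5 mm over 6472 years gives 7552.5 / 6472 ≈ 1.167 mm per year.

1.167 mm per year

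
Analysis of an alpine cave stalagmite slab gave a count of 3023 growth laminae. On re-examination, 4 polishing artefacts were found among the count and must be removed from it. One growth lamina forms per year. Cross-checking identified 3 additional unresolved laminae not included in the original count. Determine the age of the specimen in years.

After corrections the count is 3023 − 4 + 3 = 3022 growth laminae.
One growth lamina per year makes the duration 3022 years.

3022 years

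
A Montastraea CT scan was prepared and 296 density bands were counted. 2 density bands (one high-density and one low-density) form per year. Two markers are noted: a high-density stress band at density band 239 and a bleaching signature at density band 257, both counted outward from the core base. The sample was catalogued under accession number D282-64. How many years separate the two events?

9 years

The two markers are separated by 257 − 239 = 18 density bands.
With 2 density bands per year, 18 / 2 = 9 years.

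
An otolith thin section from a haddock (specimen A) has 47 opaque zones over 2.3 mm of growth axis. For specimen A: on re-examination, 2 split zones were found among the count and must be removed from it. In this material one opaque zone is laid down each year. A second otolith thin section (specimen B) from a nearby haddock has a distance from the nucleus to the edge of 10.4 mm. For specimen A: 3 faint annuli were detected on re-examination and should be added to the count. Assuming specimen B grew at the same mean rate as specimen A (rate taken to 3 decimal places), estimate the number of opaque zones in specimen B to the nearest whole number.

Specimen A: correcting the raw count gives 47 − 2 + 3 = 48 true opaque zones.
A: Mean rate = 2.3 mm / 48 years ≈ 0.048 mm/yr.
B spans 10.4 / 0.048 = 216.67 years ≈ 217 opaque zones.

217 opaque zones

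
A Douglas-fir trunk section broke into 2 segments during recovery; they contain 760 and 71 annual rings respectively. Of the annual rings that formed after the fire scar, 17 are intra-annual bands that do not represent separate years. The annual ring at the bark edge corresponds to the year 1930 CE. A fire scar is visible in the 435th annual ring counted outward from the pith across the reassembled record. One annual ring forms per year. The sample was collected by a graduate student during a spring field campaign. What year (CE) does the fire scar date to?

Total annual rings = 760 + 71 = 831.
Between annual ring 435 and the bark edge there are 831 − 435 = 396 annual rings.
396 − 17 false = 379 true annual rings after the fire scar.
The annual ring at the bark edge is 1930 CE, so the fire scar dates to 1930 − 379 = 1551 CE.

1551 CE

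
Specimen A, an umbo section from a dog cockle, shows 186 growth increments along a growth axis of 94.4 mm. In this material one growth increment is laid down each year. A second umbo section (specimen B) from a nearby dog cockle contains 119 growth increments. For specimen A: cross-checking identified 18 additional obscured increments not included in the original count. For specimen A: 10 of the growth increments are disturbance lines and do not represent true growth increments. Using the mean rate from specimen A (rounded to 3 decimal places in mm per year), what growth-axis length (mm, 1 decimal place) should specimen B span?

58.0 mm

Specimen A: after corrections the count is 186 − 10 + 18 = 194 growth increments.
A: 94.4 mm over 194 years gives 94.4 / 194 ≈ 0.487 mm/yr.
For B, 0.487 mm/year × 119 years = 58.0 mm.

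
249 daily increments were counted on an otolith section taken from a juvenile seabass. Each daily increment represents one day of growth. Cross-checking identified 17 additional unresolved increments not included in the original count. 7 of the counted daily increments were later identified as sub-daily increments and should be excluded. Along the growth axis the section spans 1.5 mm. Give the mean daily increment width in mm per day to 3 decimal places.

True daily increment count = 249 − 7 + 17 = 259.
Mean rate = 1.5 mm / 259 days ≈ 0.006 mm per day.

0.006 mm per day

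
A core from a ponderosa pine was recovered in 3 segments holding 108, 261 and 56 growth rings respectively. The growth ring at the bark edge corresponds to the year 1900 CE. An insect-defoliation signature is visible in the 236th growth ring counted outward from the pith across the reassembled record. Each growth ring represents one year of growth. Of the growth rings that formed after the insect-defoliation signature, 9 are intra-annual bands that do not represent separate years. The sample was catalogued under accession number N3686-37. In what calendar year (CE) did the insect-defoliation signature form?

Total growth rings = 108 + 261 + 56 = 425.
425 − 236 = 189 growth rings lie beyond the insect-defoliation signature toward the bark edge.
Removing the 9 false growth rings leaves 189 − 9 = 180 true growth rings beyond the insect-defoliation signature.
Counting back 180 years from 1900 CE places the insect-defoliation signature in 1900 − 180 = 1720 CE.

1720 CE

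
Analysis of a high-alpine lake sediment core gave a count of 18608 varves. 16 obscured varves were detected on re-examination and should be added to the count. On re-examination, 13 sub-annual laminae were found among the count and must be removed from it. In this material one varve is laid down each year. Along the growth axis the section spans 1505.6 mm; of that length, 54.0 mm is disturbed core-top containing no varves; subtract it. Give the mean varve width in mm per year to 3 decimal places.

Adjusted count: 18608 − 13 + 16 = 18611 varves.
Net length = 1505.6 − 54.0 = 1451.6 mm.
Extension rate ≈ 1451.6 / 18611 = 0.078 mm per year.

0.078 mm per year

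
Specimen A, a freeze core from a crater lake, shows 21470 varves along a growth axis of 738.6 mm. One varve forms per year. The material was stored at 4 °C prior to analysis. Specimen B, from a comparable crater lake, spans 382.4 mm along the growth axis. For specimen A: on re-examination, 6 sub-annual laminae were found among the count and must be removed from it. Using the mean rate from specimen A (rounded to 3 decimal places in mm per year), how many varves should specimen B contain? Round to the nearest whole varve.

Specimen A: after corrections the count is 21470 − 6 = 21464 varves.
A: Mean rate = 738.6 mm / 21464 years ≈ 0.034 mm per year.
Specimen B: 382.4 mm / 0.034 mm per year = 11247.06 years ≈ 11247 varves.

11247 varves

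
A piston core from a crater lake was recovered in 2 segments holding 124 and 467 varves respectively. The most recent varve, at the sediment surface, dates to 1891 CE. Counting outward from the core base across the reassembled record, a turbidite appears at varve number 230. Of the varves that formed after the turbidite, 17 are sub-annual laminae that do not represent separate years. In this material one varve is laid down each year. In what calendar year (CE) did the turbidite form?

Total varves = 124 + 467 = 591.
Between varve 230 and the sediment surface there are 591 − 230 = 361 varves.
Excluding 17 false varves: 361 − 17 = 344.
1891 − 344 = 1547 CE.

1547 CE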